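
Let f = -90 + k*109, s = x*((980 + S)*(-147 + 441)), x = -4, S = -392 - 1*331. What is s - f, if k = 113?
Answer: -314459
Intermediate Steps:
S = -723 (S = -392 - 331 = -723)
s = -302232 (s = -4*(980 - 723)*(-147 + 441) = -1028*294 = -4*75558 = -302232)
f = 12227 (f = -90 + 113*109 = -90 + 12317 = 12227)
s - f = -302232 - 1*12227 = -302232 - 12227 = -314459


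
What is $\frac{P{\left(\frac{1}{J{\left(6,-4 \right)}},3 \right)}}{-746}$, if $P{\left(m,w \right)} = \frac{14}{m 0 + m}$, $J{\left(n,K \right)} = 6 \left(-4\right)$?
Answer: $\frac{168}{373} \approx 0.4504$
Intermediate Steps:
$J{\left(n,K \right)} = -24$
$P{\left(m,w \right)} = \frac{14}{m}$ ($P{\left(m,w \right)} = \frac{14}{0 + m} = \frac{14}{m}$)
$\frac{P{\left(\frac{1}{J{\left(6,-4 \right)}},3 \right)}}{-746} = \frac{14 \frac{1}{\frac{1}{-24}}}{-746} = - \frac{14 \frac{1}{- \frac{1}{24}}}{746} = - \frac{14 \left(-24\right)}{746} = \left(- \frac{1}{746}\right) \left(-336\right) = \frac{168}{373}$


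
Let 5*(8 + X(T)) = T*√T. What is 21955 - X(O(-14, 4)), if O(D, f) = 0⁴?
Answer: 21963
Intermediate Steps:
O(D, f) = 0
X(T) = -8 + T^(3/2)/5 (X(T) = -8 + (T*√T)/5 = -8 + T^(3/2)/5)
21955 - X(O(-14, 4)) = 21955 - (-8 + 0^(3/2)/5) = 21955 - (-8 + (⅕)*0) = 21955 - (-8 + 0) = 21955 - 1*(-8) = 21955 + 8 = 21963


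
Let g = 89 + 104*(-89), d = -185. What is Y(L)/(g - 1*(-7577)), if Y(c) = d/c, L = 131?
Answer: 37/41658 ≈ 0.00088818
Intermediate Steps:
Y(c) = -185/c
g = -9167 (g = 89 - 9256 = -9167)
Y(L)/(g - 1*(-7577)) = (-185/131)/(-9167 - 1*(-7577)) = (-185*1/131)/(-9167 + 7577) = -185/131/(-1590) = -185/131*(-1/1590) = 37/41658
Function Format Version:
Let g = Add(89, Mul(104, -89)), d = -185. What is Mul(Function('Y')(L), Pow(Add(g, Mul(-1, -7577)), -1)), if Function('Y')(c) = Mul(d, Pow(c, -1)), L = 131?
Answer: Rational(37, 41658) ≈ 0.00088818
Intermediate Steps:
Function('Y')(c) = Mul(-185, Pow(c, -1))
g = -9167 (g = Add(89, -9256) = -9167)
Mul(Function('Y')(L), Pow(Add(g, Mul(-1, -7577)), -1)) = Mul(Mul(-185, Pow(131, -1)), Pow(Add(-9167, Mul(-1, -7577)), -1)) = Mul(Mul(-185, Rational(1, 131)), Pow(Add(-9167, 7577), -1)) = Mul(Rational(-185, 131), Pow(-1590, -1)) = Mul(Rational(-185, 131), Rational(-1, 1590)) = Rational(37, 41658)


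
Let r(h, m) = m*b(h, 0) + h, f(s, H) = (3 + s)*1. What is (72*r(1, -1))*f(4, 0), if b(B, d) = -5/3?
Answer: 1344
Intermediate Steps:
b(B, d) = -5/3 (b(B, d) = -5*⅓ = -5/3)
f(s, H) = 3 + s
r(h, m) = h - 5*m/3 (r(h, m) = m*(-5/3) + h = -5*m/3 + h = h - 5*m/3)
(72*r(1, -1))*f(4, 0) = (72*(1 - 5/3*(-1)))*(3 + 4) = (72*(1 + 5/3))*7 = (72*(8/3))*7 = 192*7 = 1344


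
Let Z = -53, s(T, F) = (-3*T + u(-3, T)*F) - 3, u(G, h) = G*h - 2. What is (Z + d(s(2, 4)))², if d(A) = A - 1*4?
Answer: 9604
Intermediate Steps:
u(G, h) = -2 + G*h
s(T, F) = -3 - 3*T + F*(-2 - 3*T) (s(T, F) = (-3*T + (-2 - 3*T)*F) - 3 = (-3*T + F*(-2 - 3*T)) - 3 = -3 - 3*T + F*(-2 - 3*T))
d(A) = -4 + A (d(A) = A - 4 = -4 + A)
(Z + d(s(2, 4)))² = (-53 + (-4 + (-3 - 3*2 - 1*4*(2 + 3*2))))² = (-53 + (-4 + (-3 - 6 - 1*4*(2 + 6))))² = (-53 + (-4 + (-3 - 6 - 1*4*8)))² = (-53 + (-4 + (-3 - 6 - 32)))² = (-53 + (-4 - 41))² = (-53 - 45)² = (-98)² = 9604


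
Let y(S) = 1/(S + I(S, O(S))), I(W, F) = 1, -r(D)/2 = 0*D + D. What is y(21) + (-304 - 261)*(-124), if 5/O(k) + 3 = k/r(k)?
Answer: 1541321/22 ≈ 70060.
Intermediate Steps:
r(D) = -2*D (r(D) = -2*(0*D + D) = -2*(0 + D) = -2*D)
O(k) = -10/7 (O(k) = 5/(-3 + k/((-2*k))) = 5/(-3 + k*(-1/(2*k))) = 5/(-3 - ½) = 5/(-7/2) = 5*(-2/7) = -10/7)
y(S) = 1/(1 + S) (y(S) = 1/(S + 1) = 1/(1 + S))
y(21) + (-304 - 261)*(-124) = 1/(1 + 21) + (-304 - 261)*(-124) = 1/22 - 565*(-124) = 1/22 + 70060 = 1541321/22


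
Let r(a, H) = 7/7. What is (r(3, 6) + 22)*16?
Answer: 368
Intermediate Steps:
r(a, H) = 1 (r(a, H) = 7*(⅐) = 1)
(r(3, 6) + 22)*16 = (1 + 22)*16 = 23*16 = 368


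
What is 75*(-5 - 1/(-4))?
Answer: -1425/4 ≈ -356.25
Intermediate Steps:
75*(-5 - 1/(-4)) = 75*(-5 - 1*(-¼)) = 75*(-5 + ¼) = 75*(-19/4) = -1425/4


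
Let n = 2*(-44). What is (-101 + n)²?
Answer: 35721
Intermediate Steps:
n = -88
(-101 + n)² = (-101 - 88)² = (-189)² = 35721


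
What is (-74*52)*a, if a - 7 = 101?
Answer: -415584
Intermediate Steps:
a = 108 (a = 7 + 101 = 108)
(-74*52)*a = -74*52*108 = -3848*108 = -415584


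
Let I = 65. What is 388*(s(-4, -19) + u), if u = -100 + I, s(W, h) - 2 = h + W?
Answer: -21728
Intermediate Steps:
s(W, h) = 2 + W + h (s(W, h) = 2 + (h + W) = 2 + (W + h) = 2 + W + h)
u = -35 (u = -100 + 65 = -35)
388*(s(-4, -19) + u) = 388*((2 - 4 - 19) - 35) = 388*(-21 - 35) = 388*(-56) = -21728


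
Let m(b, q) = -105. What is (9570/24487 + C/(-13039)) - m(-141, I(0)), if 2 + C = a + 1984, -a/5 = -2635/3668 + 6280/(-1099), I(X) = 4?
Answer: 123246603475523/1171141022324 ≈ 105.24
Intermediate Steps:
a = 117975/3668 (a = -5*(-2635/3668 + 6280/(-1099)) = -5*(-2635*1/3668 + 6280*(-1/1099)) = -5*(-2635/3668 - 40/7) = -5*(-23595/3668) = 117975/3668 ≈ 32.163)
C = 7387951/3668 (C = -2 + (117975/3668 + 1984) = -2 + 7395287/3668 = 7387951/3668 ≈ 2014.2)
(9570/24487 + C/(-13039)) - m(-141, I(0)) = (9570/24487 + (7387951/3668)/(-13039)) - 1*(-105) = (9570*(1/24487) + (7387951/3668)*(-1/13039)) + 105 = (9570/24487 - 7387951/47827052) + 105 = 276796131503/1171141022324 + 105 = 123246603475523/1171141022324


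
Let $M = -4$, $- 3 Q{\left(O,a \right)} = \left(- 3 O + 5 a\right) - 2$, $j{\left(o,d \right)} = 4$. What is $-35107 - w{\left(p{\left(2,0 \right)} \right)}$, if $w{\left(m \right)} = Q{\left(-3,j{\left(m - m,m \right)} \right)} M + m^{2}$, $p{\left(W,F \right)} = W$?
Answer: $-35147$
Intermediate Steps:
$Q{\left(O,a \right)} = \frac{2}{3} + O - \frac{5 a}{3}$ ($Q{\left(O,a \right)} = - \frac{\left(- 3 O + 5 a\right) - 2}{3} = - \frac{-2 - 3 O + 5 a}{3} = \frac{2}{3} + O - \frac{5 a}{3}$)
$w{\left(m \right)} = 36 + m^{2}$ ($w{\left(m \right)} = \left(\frac{2}{3} - 3 - \frac{20}{3}\right) \left(-4\right) + m^{2} = \left(-9\right) \left(-4\right) + m^{2} = 36 + m^{2}$)
$-35107 - w{\left(p{\left(2,0 \right)} \right)} = -35107 - \left(36 + 2^{2}\right) = -35107 - \left(36 + 4\right) = -35107 - 40 = -35147$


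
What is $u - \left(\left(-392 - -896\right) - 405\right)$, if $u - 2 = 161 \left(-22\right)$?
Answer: $-3639$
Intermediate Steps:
$u = -3540$ ($u = 2 + 161 \left(-22\right) = 2 - 3542 = -3540$)
$u - \left(\left(-392 - -896\right) - 405\right) = -3540 - \left(\left(-392 - -896\right) - 405\right) = -3540 - \left(\left(-392 + 896\right) - 405\right) = -3540 - \left(504 - 405\right) = -3540 - 99 = -3639$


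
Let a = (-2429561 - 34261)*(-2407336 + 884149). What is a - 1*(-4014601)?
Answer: 3752865655315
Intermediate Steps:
a = 3752861640714 (a = -2463822*(-1523187) = 3752861640714)
a - 1*(-4014601) = 3752861640714 - 1*(-4014601) = 3752861640714 + 4014601 = 3752865655315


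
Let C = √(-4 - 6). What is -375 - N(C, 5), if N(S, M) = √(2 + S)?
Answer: -375 - √(2 + I*√10) ≈ -376.69 - 0.93318*I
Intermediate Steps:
C = I*√10 (C = √(-10) = I*√10 ≈ 3.1623*I)
-375 - N(C, 5) = -375 - √(2 + I*√10)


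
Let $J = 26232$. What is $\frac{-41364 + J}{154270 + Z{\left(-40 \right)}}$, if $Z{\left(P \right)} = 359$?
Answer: $- \frac{5044}{51543} \approx -0.09786$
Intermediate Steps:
$\frac{-41364 + J}{154270 + Z{\left(-40 \right)}} = \frac{-41364 + 26232}{154270 + 359} = - \frac{15132}{154629} = \left(-15132\right) \frac{1}{154629} = - \frac{5044}{51543}$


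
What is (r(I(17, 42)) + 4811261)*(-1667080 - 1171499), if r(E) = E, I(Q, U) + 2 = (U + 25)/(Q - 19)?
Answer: -27314087337129/2 ≈ -1.3657e+13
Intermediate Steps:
I(Q, U) = -2 + (25 + U)/(-19 + Q) (I(Q, U) = -2 + (U + 25)/(Q - 19) = -2 + (25 + U)/(-19 + Q))
(r(I(17, 42)) + 4811261)*(-1667080 - 1171499) = ((63 + 42 - 2*17)/(-19 + 17) + 4811261)*(-1667080 - 1171499) = ((63 + 42 - 34)/(-2) + 4811261)*(-2838579) = (-½*71 + 4811261)*(-2838579) = (-71/2 + 4811261)*(-2838579) = (9622451/2)*(-2838579) = -27314087337129/2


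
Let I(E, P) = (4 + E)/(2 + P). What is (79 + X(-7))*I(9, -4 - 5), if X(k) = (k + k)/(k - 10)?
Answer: -17641/119 ≈ -148.24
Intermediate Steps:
X(k) = 2*k/(-10 + k) (X(k) = (2*k)/(-10 + k) = 2*k/(-10 + k))
I(E, P) = (4 + E)/(2 + P)
(79 + X(-7))*I(9, -4 - 5) = (79 + 2*(-7)/(-10 - 7))*((4 + 9)/(2 + (-4 - 5))) = (79 + 2*(-7)/(-17))*(13/(2 - 9)) = (79 + 2*(-7)*(-1/17))*(13/(-7)) = (79 + 14/17)*(-⅐*13) = (1357/17)*(-13/7) = -17641/119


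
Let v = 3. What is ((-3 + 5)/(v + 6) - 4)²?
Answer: 1156/81 ≈ 14.272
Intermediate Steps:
((-3 + 5)/(v + 6) - 4)² = ((-3 + 5)/(3 + 6) - 4)² = (2/9 - 4)² = (-34/9)² = 1156/81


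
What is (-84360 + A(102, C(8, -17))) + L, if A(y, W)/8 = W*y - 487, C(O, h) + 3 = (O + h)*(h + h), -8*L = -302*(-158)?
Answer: 306055/2 ≈ 1.5303e+5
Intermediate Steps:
L = -11929/2 (L = -(-151)*(-158)/4 = -1/8*47716 = -11929/2 ≈ -5964.5)
C(O, h) = -3 + 2*h*(O + h) (C(O, h) = -3 + (O + h)*(h + h) = -3 + (O + h)*(2*h) = -3 + 2*h*(O + h))
A(y, W) = -3896 + 8*W*y (A(y, W) = 8*(W*y - 487) = 8*(-487 + W*y) = -3896 + 8*W*y)
(-84360 + A(102, C(8, -17))) + L = (-84360 + (-3896 + 8*(-3 + 2*(-17)**2 + 2*8*(-17))*102)) - 11929/2 = (-84360 + (-3896 + 8*(-3 + 2*289 - 272)*102)) - 11929/2 = (-84360 + (-3896 + 8*(-3 + 578 - 272)*102)) - 11929/2 = (-84360 + (-3896 + 8*303*102)) - 11929/2 = (-84360 + (-3896 + 247248)) - 11929/2 = (-84360 + 243352) - 11929/2 = 158992 - 11929/2 = 306055/2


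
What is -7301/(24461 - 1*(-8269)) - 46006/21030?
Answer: -18436849/7647910 ≈ -2.4107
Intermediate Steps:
-7301/(24461 - 1*(-8269)) - 46006/21030 = -7301/(24461 + 8269) - 46006*1/21030 = -7301/32730 - 23003/10515 = -18436849/7647910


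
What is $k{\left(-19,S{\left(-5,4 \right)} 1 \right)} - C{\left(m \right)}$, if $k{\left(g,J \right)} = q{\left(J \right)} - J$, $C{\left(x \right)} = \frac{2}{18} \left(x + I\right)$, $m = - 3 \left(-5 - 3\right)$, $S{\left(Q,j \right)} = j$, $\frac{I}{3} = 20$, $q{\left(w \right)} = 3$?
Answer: $- \frac{31}{3} \approx -10.333$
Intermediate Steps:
$I = 60$ ($I = 3 \cdot 20 = 60$)
$m = 24$ ($m = \left(-3\right) \left(-8\right) = 24$)
$C{\left(x \right)} = \frac{20}{3} + \frac{x}{9}$ ($C{\left(x \right)} = \frac{2}{18} \left(x + 60\right) = 2 \cdot \frac{1}{18} \left(60 + x\right) = \frac{60 + x}{9} = \frac{20}{3} + \frac{x}{9}$)
$k{\left(g,J \right)} = 3 - J$
$k{\left(-19,S{\left(-5,4 \right)} 1 \right)} - C{\left(m \right)} = \left(3 - 4 \cdot 1\right) - \left(\frac{20}{3} + \frac{1}{9} \cdot 24\right) = \left(3 - 4\right) - \left(\frac{20}{3} + \frac{8}{3}\right) = \left(3 - 4\right) - \frac{28}{3} = -1 - \frac{28}{3} = - \frac{31}{3}$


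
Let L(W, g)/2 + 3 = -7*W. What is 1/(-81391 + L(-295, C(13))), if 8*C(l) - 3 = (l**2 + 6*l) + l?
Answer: -1/77267 ≈ -1.2942e-5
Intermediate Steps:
C(l) = 3/8 + l**2/8 + 7*l/8 (C(l) = 3/8 + ((l**2 + 6*l) + l)/8 = 3/8 + (l**2 + 7*l)/8 = 3/8 + (l**2/8 + 7*l/8) = 3/8 + l**2/8 + 7*l/8)
L(W, g) = -6 - 14*W (L(W, g) = -6 + 2*(-7*W) = -6 - 14*W)
1/(-81391 + L(-295, C(13))) = 1/(-81391 + (-6 - 14*(-295))) = 1/(-81391 + (-6 + 4130)) = 1/(-81391 + 4124) = 1/(-77267) = -1/77267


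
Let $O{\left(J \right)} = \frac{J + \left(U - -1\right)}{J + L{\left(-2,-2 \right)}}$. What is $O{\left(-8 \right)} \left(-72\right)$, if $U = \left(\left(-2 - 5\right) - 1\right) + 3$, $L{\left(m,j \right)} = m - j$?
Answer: $-108$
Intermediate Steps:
$U = -5$ ($U = \left(-7 - 1\right) + 3 = -8 + 3 = -5$)
$O{\left(J \right)} = \frac{-4 + J}{J}$ ($O{\left(J \right)} = \frac{J - 4}{J - 0} = \frac{J + \left(-5 + 1\right)}{J + \left(-2 + 2\right)} = \frac{J - 4}{J + 0} = \frac{-4 + J}{J}$)
$O{\left(-8 \right)} \left(-72\right) = \frac{-4 - 8}{-8} \left(-72\right) = \left(- \frac{1}{8}\right) \left(-12\right) \left(-72\right) = \frac{3}{2} \left(-72\right) = -108$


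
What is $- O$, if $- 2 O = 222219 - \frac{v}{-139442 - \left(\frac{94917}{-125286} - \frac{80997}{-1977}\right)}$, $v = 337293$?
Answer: $\frac{853044023727069381}{7677423991946} \approx 1.1111 \cdot 10^{5}$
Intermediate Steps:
$O = - \frac{853044023727069381}{7677423991946}$ ($O = - \frac{222219 - \frac{337293}{-139442 - \left(\frac{94917}{-125286} - \frac{80997}{-1977}\right)}}{2} = - \frac{222219 - \frac{337293}{-139442 - \left(94917 \left(- \frac{1}{125286}\right) - - \frac{26999}{659}\right)}}{2} = - \frac{222219 - \frac{337293}{-139442 - \left(- \frac{31639}{41762} + \frac{26999}{659}\right)}}{2} = - \frac{222219 - \frac{337293}{-139442 - \frac{1106682137}{27521158}}}{2} = - \frac{222219 - \frac{337293}{- \frac{3838711995973}{27521158}}}{2} = - \frac{222219 - 337293 \left(- \frac{27521158}{3838711995973}\right)}{2} = - \frac{222219 - - \frac{9282693945294}{3838711995973}}{2} = - \frac{222219 + \frac{9282693945294}{3838711995973}}{2} = \left(- \frac{1}{2}\right) \frac{853044023727069381}{3838711995973} = - \frac{853044023727069381}{7677423991946} \approx -1.1111 \cdot 10^{5}$)
$- O = \left(-1\right) \left(- \frac{853044023727069381}{7677423991946}\right) = \frac{853044023727069381}{7677423991946}$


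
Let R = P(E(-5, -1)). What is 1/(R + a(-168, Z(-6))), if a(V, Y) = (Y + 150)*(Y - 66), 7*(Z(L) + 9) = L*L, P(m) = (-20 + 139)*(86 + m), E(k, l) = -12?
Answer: -49/68753 ≈ -0.00071270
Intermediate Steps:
P(m) = 10234 + 119*m (P(m) = 119*(86 + m) = 10234 + 119*m)
Z(L) = -9 + L**2/7 (Z(L) = -9 + (L*L)/7 = -9 + L**2/7)
a(V, Y) = (-66 + Y)*(150 + Y) (a(V, Y) = (150 + Y)*(-66 + Y) = (-66 + Y)*(150 + Y))
R = 8806 (R = 10234 + 119*(-12) = 10234 - 1428 = 8806)
1/(R + a(-168, Z(-6))) = 1/(8806 + (-9900 + (-9 + (1/7)*(-6)**2)**2 + 84*(-9 + (1/7)*(-6)**2))) = 1/(8806 + (-9900 + (-9 + (1/7)*36)**2 + 84*(-9 + (1/7)*36))) = 1/(8806 + (-9900 + (-9 + 36/7)**2 + 84*(-9 + 36/7))) = 1/(8806 + (-9900 + (-27/7)**2 + 84*(-27/7))) = 1/(8806 + (-9900 + 729/49 - 324)) = 1/(8806 - 500247/49) = 1/(-68753/49) = -49/68753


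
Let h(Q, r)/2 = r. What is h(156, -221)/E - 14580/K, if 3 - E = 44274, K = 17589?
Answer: -212565614/259560873 ≈ -0.81894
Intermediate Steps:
E = -44271 (E = 3 - 1*44274 = 3 - 44274 = -44271)
h(Q, r) = 2*r
h(156, -221)/E - 14580/K = (2*(-221))/(-44271) - 14580/17589 = -442*(-1/44271) - 14580*1/17589 = 442/44271 - 4860/5863 = -212565614/259560873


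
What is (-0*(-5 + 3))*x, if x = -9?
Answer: 0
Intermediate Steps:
(-0*(-5 + 3))*x = -0*(-5 + 3)*(-9) = -0*(-2)*(-9) = -2*0*(-9) = 0*(-9) = 0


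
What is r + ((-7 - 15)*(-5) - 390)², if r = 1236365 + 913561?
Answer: 2228326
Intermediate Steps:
r = 2149926
r + ((-7 - 15)*(-5) - 390)² = 2149926 + ((-7 - 15)*(-5) - 390)² = 2149926 + (-22*(-5) - 390)² = 2149926 + (110 - 390)² = 2149926 + (-280)² = 2149926 + 78400 = 2228326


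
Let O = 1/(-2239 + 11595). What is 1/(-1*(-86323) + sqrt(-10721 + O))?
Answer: 807637988/69717834343799 - 30*I*sqrt(1042733217)/69717834343799 ≈ 1.1584e-5 - 1.3895e-8*I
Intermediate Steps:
O = 1/9356 ≈ 0.00010688
1/(-1*(-86323) + sqrt(-10721 + O)) = 1/(-1*(-86323) + sqrt(-10721 + 1/9356)) = 1/(86323 + sqrt(-100305675/9356)) = 1/(86323 + 15*I*sqrt(1042733217)/4678)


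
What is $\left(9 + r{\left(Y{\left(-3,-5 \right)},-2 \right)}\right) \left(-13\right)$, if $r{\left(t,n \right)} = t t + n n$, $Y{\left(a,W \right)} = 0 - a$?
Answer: $-286$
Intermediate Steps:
$Y{\left(a,W \right)} = - a$
$r{\left(t,n \right)} = n^{2} + t^{2}$ ($r{\left(t,n \right)} = t^{2} + n^{2} = n^{2} + t^{2}$)
$\left(9 + r{\left(Y{\left(-3,-5 \right)},-2 \right)}\right) \left(-13\right) = \left(9 + \left(\left(-2\right)^{2} + \left(\left(-1\right) \left(-3\right)\right)^{2}\right)\right) \left(-13\right) = \left(9 + \left(4 + 3^{2}\right)\right) \left(-13\right) = \left(9 + \left(4 + 9\right)\right) \left(-13\right) = \left(9 + 13\right) \left(-13\right) = 22 \left(-13\right) = -286$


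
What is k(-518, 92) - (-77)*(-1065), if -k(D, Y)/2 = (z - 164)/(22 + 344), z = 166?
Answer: -15006917/183 ≈ -82005.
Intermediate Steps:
k(D, Y) = -2/183 (k(D, Y) = -2*(166 - 164)/(22 + 344) = -4/366 = -2*1/183 = -2/183)
k(-518, 92) - (-77)*(-1065) = -2/183 - (-77)*(-1065) = -2/183 - 1*82005 = -2/183 - 82005 = -15006917/183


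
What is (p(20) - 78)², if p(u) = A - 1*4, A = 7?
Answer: 5625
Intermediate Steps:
p(u) = 3 (p(u) = 7 - 1*4 = 7 - 4 = 3)
(p(20) - 78)² = (3 - 78)² = (-75)² = 5625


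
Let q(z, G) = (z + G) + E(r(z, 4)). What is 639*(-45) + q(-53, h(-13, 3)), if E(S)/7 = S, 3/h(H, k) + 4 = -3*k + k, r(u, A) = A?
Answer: -287803/10 ≈ -28780.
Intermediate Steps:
h(H, k) = 3/(-4 - 2*k) (h(H, k) = 3/(-4 + (-3*k + k)) = 3/(-4 - 2*k))
E(S) = 7*S
q(z, G) = 28 + G + z (q(z, G) = (z + G) + 7*4 = (G + z) + 28 = 28 + G + z)
639*(-45) + q(-53, h(-13, 3)) = 639*(-45) + (28 - 3/(4 + 2*3) - 53) = -28755 + (28 - 3/(4 + 6) - 53) = -28755 + (28 - 3/10 - 53) = -28755 - 253/10 = -287803/10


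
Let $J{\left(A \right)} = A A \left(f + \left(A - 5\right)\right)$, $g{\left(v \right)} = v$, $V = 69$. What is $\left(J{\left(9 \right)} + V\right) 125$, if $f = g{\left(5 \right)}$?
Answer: $99750$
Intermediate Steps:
$f = 5$
$J{\left(A \right)} = A^{3}$ ($J{\left(A \right)} = A A \left(5 + \left(A - 5\right)\right) = A^{2} \left(5 + \left(-5 + A\right)\right) = A^{2} A = A^{3}$)
$\left(J{\left(9 \right)} + V\right) 125 = \left(9^{3} + 69\right) 125 = \left(729 + 69\right) 125 = 798 \cdot 125 = 99750$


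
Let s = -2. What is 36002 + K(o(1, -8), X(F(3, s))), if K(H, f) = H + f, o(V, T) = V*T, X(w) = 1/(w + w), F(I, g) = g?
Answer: 143975/4 ≈ 35994.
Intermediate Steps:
X(w) = 1/(2*w)
o(V, T) = T*V
36002 + K(o(1, -8), X(F(3, s))) = 36002 + (-8*1 + (1/2)/(-2)) = 36002 + (-8 + (1/2)*(-1/2)) = 36002 + (-8 - 1/4) = 36002 - 33/4 = 143975/4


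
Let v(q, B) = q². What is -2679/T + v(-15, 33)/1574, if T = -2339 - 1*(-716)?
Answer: 1527307/851534 ≈ 1.7936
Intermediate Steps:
T = -1623 (T = -2339 + 716 = -1623)
-2679/T + v(-15, 33)/1574 = -2679/(-1623) + (-15)²/1574 = -2679*(-1/1623) + 225*(1/1574) = 893/541 + 225/1574 = 1527307/851534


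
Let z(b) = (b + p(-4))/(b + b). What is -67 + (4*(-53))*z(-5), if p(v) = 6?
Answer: -229/5 ≈ -45.800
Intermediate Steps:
z(b) = (6 + b)/(2*b) (z(b) = (b + 6)/(b + b) = (6 + b)/((2*b)) = (6 + b)*(1/(2*b)) = (6 + b)/(2*b))
-67 + (4*(-53))*z(-5) = -67 + (4*(-53))*((1/2)*(6 - 5)/(-5)) = -67 - 106*(-1)/5 = -67 - 212*(-1/10) = -67 + 106/5 = -229/5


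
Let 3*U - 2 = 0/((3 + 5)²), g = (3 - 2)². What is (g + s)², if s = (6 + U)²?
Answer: 167281/81 ≈ 2065.2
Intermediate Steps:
g = 1 (g = 1² = 1)
U = ⅔ (U = ⅔ + (0/((3 + 5)²))/3 = ⅔ + (0/(8²))/3 = ⅔ + (0/64)/3 = ⅔ + (0*(1/64))/3 = ⅔ + (⅓)*0 = ⅔ + 0 = ⅔ ≈ 0.66667)
s = 400/9 (s = (6 + ⅔)² = (20/3)² = 400/9 ≈ 44.444)
(g + s)² = (1 + 400/9)² = (409/9)² = 167281/81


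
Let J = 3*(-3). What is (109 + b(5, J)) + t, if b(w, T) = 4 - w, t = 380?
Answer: 488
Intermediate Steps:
J = -9
(109 + b(5, J)) + t = (109 + (4 - 1*5)) + 380 = (109 + (4 - 5)) + 380 = (109 - 1) + 380 = 108 + 380 = 488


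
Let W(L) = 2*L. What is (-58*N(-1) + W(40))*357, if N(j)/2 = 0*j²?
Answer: 28560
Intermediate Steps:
N(j) = 0 (N(j) = 2*(0*j²) = 2*0 = 0)
(-58*N(-1) + W(40))*357 = (-58*0 + 2*40)*357 = (0 + 80)*357 = 80*357 = 28560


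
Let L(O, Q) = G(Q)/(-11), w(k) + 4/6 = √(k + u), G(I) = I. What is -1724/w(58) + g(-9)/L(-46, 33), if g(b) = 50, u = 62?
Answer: -21208/807 - 7758*√30/269 ≈ -184.24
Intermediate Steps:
w(k) = -⅔ + √(62 + k) (w(k) = -⅔ + √(k + 62) = -⅔ + √(62 + k))
L(O, Q) = -Q/11 (L(O, Q) = Q/(-11) = Q*(-1/11) = -Q/11)
-1724/w(58) + g(-9)/L(-46, 33) = -1724/(-⅔ + √(62 + 58)) + 50/((-1/11*33)) = -1724/(-⅔ + √120) + 50/(-3) = -1724/(-⅔ + 2*√30) + 50*(-⅓) = -1724/(-⅔ + 2*√30) - 50/3 = -50/3 - 1724/(-⅔ + 2*√30)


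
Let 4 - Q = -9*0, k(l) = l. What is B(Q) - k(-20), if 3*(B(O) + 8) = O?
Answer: 40/3 ≈ 13.333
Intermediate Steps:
Q = 4 (Q = 4 - (-9)*0 = 4 - 1*0 = 4 + 0 = 4)
B(O) = -8 + O/3
B(Q) - k(-20) = (-8 + (⅓)*4) - 1*(-20) = (-8 + 4/3) + 20 = -20/3 + 20 = 40/3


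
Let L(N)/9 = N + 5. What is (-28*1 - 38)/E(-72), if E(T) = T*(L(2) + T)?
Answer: -11/108 ≈ -0.10185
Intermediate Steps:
L(N) = 45 + 9*N (L(N) = 9*(N + 5) = 9*(5 + N) = 45 + 9*N)
E(T) = T*(63 + T) (E(T) = T*((45 + 9*2) + T) = T*((45 + 18) + T) = T*(63 + T))
(-28*1 - 38)/E(-72) = (-28*1 - 38)/((-72*(63 - 72))) = (-28 - 38)/((-72*(-9))) = -66/648 = -66*1/648 = -11/108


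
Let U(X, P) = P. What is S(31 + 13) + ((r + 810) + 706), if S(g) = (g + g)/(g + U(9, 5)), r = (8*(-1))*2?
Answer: 73588/49 ≈ 1501.8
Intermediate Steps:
r = -16 (r = -8*2 = -16)
S(g) = 2*g/(5 + g) (S(g) = (g + g)/(g + 5) = (2*g)/(5 + g) = 2*g/(5 + g))
S(31 + 13) + ((r + 810) + 706) = 2*(31 + 13)/(5 + (31 + 13)) + ((-16 + 810) + 706) = 2*44/(5 + 44) + (794 + 706) = 2*44/49 + 1500 = 2*44*(1/49) + 1500 = 88/49 + 1500 = 73588/49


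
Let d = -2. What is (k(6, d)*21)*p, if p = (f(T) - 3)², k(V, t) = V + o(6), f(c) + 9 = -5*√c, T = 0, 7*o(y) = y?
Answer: 20736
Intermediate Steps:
o(y) = y/7
f(c) = -9 - 5*√c
k(V, t) = 6/7 + V (k(V, t) = V + (⅐)*6 = V + 6/7 = 6/7 + V)
p = 144 (p = ((-9 - 5*√0) - 3)² = ((-9 - 5*0) - 3)² = ((-9 + 0) - 3)² = (-9 - 3)² = (-12)² = 144)
(k(6, d)*21)*p = ((6/7 + 6)*21)*144 = ((48/7)*21)*144 = 144*144 = 20736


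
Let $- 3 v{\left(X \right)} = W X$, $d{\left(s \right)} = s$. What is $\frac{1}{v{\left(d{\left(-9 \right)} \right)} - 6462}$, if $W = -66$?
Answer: $- \frac{1}{6660} \approx -0.00015015$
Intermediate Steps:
$v{\left(X \right)} = 22 X$ ($v{\left(X \right)} = - \frac{\left(-66\right) X}{3} = 22 X$)
$\frac{1}{v{\left(d{\left(-9 \right)} \right)} - 6462} = \frac{1}{22 \left(-9\right) - 6462} = \frac{1}{-198 - 6462} = \frac{1}{-6660} = - \frac{1}{6660}$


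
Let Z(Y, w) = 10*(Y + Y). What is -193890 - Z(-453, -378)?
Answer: -184830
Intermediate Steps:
Z(Y, w) = 20*Y (Z(Y, w) = 10*(2*Y) = 20*Y)
-193890 - Z(-453, -378) = -193890 - 20*(-453) = -193890 - 1*(-9060) = -193890 + 9060 = -184830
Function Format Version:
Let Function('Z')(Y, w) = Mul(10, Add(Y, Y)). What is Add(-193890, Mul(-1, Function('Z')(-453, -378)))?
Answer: -184830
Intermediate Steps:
Function('Z')(Y, w) = Mul(20, Y) (Function('Z')(Y, w) = Mul(10, Mul(2, Y)) = Mul(20, Y))
Add(-193890, Mul(-1, Function('Z')(-453, -378))) = Add(-193890, Mul(-1, Mul(20, -453))) = Add(-193890, Mul(-1, -9060)) = Add(-193890, 9060) = -184830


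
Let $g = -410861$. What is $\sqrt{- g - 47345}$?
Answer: $2 \sqrt{90879} \approx 602.92$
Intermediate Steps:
$\sqrt{- g - 47345} = \sqrt{\left(-1\right) \left(-410861\right) - 47345} = \sqrt{410861 - 47345} = \sqrt{363516} = 2 \sqrt{90879}$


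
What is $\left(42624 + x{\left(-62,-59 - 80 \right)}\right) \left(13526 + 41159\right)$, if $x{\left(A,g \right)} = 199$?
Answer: $2341775755$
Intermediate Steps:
$\left(42624 + x{\left(-62,-59 - 80 \right)}\right) \left(13526 + 41159\right) = \left(42624 + 199\right) \left(13526 + 41159\right) = 42823 \cdot 54685 = 2341775755$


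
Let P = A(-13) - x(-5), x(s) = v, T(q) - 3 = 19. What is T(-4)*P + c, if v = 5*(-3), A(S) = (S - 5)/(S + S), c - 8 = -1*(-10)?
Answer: 4722/13 ≈ 363.23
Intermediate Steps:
T(q) = 22 (T(q) = 3 + 19 = 22)
c = 18 (c = 8 - 1*(-10) = 8 + 10 = 18)
A(S) = (-5 + S)/(2*S) (A(S) = (-5 + S)/((2*S)) = (-5 + S)*(1/(2*S)) = (-5 + S)/(2*S))
v = -15
x(s) = -15
P = 204/13 (P = (½)*(-5 - 13)/(-13) - 1*(-15) = (½)*(-1/13)*(-18) + 15 = 9/13 + 15 = 204/13 ≈ 15.692)
T(-4)*P + c = 22*(204/13) + 18 = 4488/13 + 18 = 4722/13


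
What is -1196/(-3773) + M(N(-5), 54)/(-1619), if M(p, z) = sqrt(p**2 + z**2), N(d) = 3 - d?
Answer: 1196/3773 - 2*sqrt(745)/1619 ≈ 0.28327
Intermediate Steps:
-1196/(-3773) + M(N(-5), 54)/(-1619) = -1196/(-3773) + sqrt((3 - 1*(-5))**2 + 54**2)/(-1619) = -1196*(-1/3773) + sqrt((3 + 5)**2 + 2916)*(-1/1619) = 1196/3773 + sqrt(8**2 + 2916)*(-1/1619) = 1196/3773 + sqrt(64 + 2916)*(-1/1619) = 1196/3773 + sqrt(2980)*(-1/1619) = 1196/3773 + (2*sqrt(745))*(-1/1619) = 1196/3773 - 2*sqrt(745)/1619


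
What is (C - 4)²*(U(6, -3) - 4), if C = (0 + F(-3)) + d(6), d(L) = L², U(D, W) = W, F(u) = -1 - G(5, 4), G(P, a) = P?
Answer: -4732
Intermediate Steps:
F(u) = -6 (F(u) = -1 - 1*5 = -1 - 5 = -6)
C = 30 (C = (0 - 6) + 6² = -6 + 36 = 30)
(C - 4)²*(U(6, -3) - 4) = (30 - 4)²*(-3 - 4) = 26²*(-7) = 676*(-7) = -4732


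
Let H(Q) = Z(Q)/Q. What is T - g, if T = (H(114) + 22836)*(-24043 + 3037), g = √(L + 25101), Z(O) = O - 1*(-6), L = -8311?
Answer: -9114587424/19 - √16790 ≈ -4.7972e+8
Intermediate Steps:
Z(O) = 6 + O (Z(O) = O + 6 = 6 + O)
g = √16790 (g = √(-8311 + 25101) = √16790 ≈ 129.58)
H(Q) = (6 + Q)/Q
T = -9114587424/19 (T = ((6 + 114)/114 + 22836)*(-24043 + 3037) = ((1/114)*120 + 22836)*(-21006) = (20/19 + 22836)*(-21006) = (433904/19)*(-21006) = -9114587424/19 ≈ -4.7972e+8)
T - g = -9114587424/19 - √16790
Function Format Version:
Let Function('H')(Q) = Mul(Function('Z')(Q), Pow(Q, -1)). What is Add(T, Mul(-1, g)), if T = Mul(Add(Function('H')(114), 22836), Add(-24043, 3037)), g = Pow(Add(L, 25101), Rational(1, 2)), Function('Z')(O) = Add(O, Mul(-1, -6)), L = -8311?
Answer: Add(Rational(-9114587424, 19), Mul(-1, Pow(16790, Rational(1, 2)))) ≈ -4.7972e+8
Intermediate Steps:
Function('Z')(O) = Add(6, O) (Function('Z')(O) = Add(O, 6) = Add(6, O))
g = Pow(16790, Rational(1, 2)) (g = Pow(Add(-8311, 25101), Rational(1, 2)) = Pow(16790, Rational(1, 2)) ≈ 129.58)
Function('H')(Q) = Mul(Pow(Q, -1), Add(6, Q)) (Function('H')(Q) = Mul(Add(6, Q), Pow(Q, -1)) = Mul(Pow(Q, -1), Add(6, Q)))
T = Rational(-9114587424, 19) (T = Mul(Add(Mul(Pow(114, -1), Add(6, 114)), 22836), Add(-24043, 3037)) = Mul(Add(Mul(Rational(1, 114), 120), 22836), -21006) = Mul(Add(Rational(20, 19), 22836), -21006) = Mul(Rational(433904, 19), -21006) = Rational(-9114587424, 19) ≈ -4.7972e+8)
Add(T, Mul(-1, g)) = Add(Rational(-9114587424, 19), Mul(-1, Pow(16790, Rational(1, 2))))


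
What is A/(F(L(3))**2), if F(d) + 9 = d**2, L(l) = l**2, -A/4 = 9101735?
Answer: -9101735/1296 ≈ -7022.9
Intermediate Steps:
A = -36406940 (A = -4*9101735 = -36406940)
F(d) = -9 + d**2
A/(F(L(3))**2) = -36406940/(-9 + (3**2)**2)**2 = -36406940/(-9 + 9**2)**2 = -36406940/(-9 + 81)**2 = -36406940/(72**2) = -36406940/5184 = -36406940*1/5184 = -9101735/1296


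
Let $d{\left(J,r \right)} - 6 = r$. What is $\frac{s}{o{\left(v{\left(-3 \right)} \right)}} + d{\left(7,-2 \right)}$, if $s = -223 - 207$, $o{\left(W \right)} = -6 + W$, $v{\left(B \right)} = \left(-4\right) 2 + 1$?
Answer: $\frac{482}{13} \approx 37.077$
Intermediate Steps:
$d{\left(J,r \right)} = 6 + r$
$v{\left(B \right)} = -7$ ($v{\left(B \right)} = -8 + 1 = -7$)
$s = -430$
$\frac{s}{o{\left(v{\left(-3 \right)} \right)}} + d{\left(7,-2 \right)} = - \frac{430}{-6 - 7} + \left(6 - 2\right) = - \frac{430}{-13} + 4 = \left(-430\right) \left(- \frac{1}{13}\right) + 4 = \frac{430}{13} + 4 = \frac{482}{13}$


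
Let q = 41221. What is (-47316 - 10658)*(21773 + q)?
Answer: -3652014156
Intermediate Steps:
(-47316 - 10658)*(21773 + q) = (-47316 - 10658)*(21773 + 41221) = -57974*62994 = -3652014156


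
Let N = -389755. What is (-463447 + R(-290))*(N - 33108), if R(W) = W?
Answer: 196097219031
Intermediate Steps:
(-463447 + R(-290))*(N - 33108) = (-463447 - 290)*(-389755 - 33108) = -463737*(-422863) = 196097219031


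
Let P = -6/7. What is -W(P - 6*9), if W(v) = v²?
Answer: -147456/49 ≈ -3009.3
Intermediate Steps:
P = -6/7 (P = -6*⅐ = -6/7 ≈ -0.85714)
-W(P - 6*9) = -(-6/7 - 6*9)² = -(-6/7 - 54)² = -(-384/7)² = -1*147456/49 = -147456/49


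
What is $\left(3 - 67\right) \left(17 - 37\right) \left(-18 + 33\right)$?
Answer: $19200$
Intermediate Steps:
$\left(3 - 67\right) \left(17 - 37\right) \left(-18 + 33\right) = \left(-64\right) \left(-20\right) 15 = 1280 \cdot 15 = 19200$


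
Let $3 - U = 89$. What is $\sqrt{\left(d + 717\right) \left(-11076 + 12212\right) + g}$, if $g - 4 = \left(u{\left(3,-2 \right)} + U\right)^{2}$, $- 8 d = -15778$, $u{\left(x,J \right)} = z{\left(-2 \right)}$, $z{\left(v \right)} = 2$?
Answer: $4 \sqrt{191378} \approx 1749.9$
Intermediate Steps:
$U = -86$ ($U = 3 - 89 = -86$)
$u{\left(x,J \right)} = 2$
$d = \frac{7889}{4}$ ($d = \left(- \frac{1}{8}\right) \left(-15778\right) = \frac{7889}{4} \approx 1972.3$)
$g = 7060$ ($g = 4 + \left(2 - 86\right)^{2} = 4 + \left(-84\right)^{2} = 4 + 7056 = 7060$)
$\sqrt{\left(d + 717\right) \left(-11076 + 12212\right) + g} = \sqrt{\left(\frac{7889}{4} + 717\right) \left(-11076 + 12212\right) + 7060} = \sqrt{\frac{10757}{4} \cdot 1136 + 7060} = \sqrt{3054988 + 7060} = \sqrt{3062048} = 4 \sqrt{191378}$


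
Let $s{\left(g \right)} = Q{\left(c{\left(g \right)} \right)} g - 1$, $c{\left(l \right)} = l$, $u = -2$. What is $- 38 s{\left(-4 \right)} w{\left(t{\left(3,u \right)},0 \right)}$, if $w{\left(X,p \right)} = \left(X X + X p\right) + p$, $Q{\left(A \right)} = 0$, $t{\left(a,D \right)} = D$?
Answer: $152$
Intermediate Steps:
$s{\left(g \right)} = -1$ ($s{\left(g \right)} = 0 g - 1 = 0 - 1 = -1$)
$w{\left(X,p \right)} = p + X^{2} + X p$ ($w{\left(X,p \right)} = \left(X^{2} + X p\right) + p = p + X^{2} + X p$)
$- 38 s{\left(-4 \right)} w{\left(t{\left(3,u \right)},0 \right)} = \left(-38\right) \left(-1\right) \left(0 + \left(-2\right)^{2} - 0\right) = 38 \left(0 + 4 + 0\right) = 38 \cdot 4 = 152$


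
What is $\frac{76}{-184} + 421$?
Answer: $\frac{19347}{46} \approx 420.59$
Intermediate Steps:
$\frac{76}{-184} + 421 = 76 \left(- \frac{1}{184}\right) + 421 = - \frac{19}{46} + 421 = \frac{19347}{46}$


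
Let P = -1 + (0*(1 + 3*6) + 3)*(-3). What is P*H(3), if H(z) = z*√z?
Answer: -30*√3 ≈ -51.962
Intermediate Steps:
H(z) = z^(3/2)
P = -10 (P = -1 + (0*(1 + 18) + 3)*(-3) = -1 + (0*19 + 3)*(-3) = -1 + (0 + 3)*(-3) = -1 + 3*(-3) = -1 - 9 = -10)
P*H(3) = -30*√3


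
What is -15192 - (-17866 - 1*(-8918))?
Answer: -6244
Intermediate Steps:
-15192 - (-17866 - 1*(-8918)) = -15192 - (-17866 + 8918) = -15192 - 1*(-8948) = -15192 + 8948 = -6244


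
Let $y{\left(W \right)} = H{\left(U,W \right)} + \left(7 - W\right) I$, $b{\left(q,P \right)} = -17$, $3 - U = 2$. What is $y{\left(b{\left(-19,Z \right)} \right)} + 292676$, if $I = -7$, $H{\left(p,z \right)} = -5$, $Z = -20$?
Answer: $292503$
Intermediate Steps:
$U = 1$ ($U = 3 - 2 = 1$)
$y{\left(W \right)} = -54 + 7 W$ ($y{\left(W \right)} = -5 + \left(7 - W\right) \left(-7\right) = -5 + \left(-49 + 7 W\right) = -54 + 7 W$)
$y{\left(b{\left(-19,Z \right)} \right)} + 292676 = \left(-54 + 7 \left(-17\right)\right) + 292676 = \left(-54 - 119\right) + 292676 = -173 + 292676 = 292503$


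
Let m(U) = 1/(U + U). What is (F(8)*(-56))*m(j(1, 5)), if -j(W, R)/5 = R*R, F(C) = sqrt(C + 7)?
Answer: 28*sqrt(15)/125 ≈ 0.86755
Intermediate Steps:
F(C) = sqrt(7 + C)
j(W, R) = -5*R**2 (j(W, R) = -5*R*R = -5*R**2)
m(U) = 1/(2*U)
(F(8)*(-56))*m(j(1, 5)) = (sqrt(7 + 8)*(-56))*(1/(2*((-5*5**2)))) = (sqrt(15)*(-56))*(1/(2*((-5*25)))) = (-56*sqrt(15))*((1/2)/(-125)) = (-56*sqrt(15))*((1/2)*(-1/125)) = -56*sqrt(15)*(-1/250) = 28*sqrt(15)/125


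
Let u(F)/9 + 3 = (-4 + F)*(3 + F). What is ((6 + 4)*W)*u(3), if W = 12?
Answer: -9720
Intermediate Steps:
u(F) = -27 + 9*(-4 + F)*(3 + F) (u(F) = -27 + 9*((-4 + F)*(3 + F)) = -27 + 9*(-4 + F)*(3 + F))
((6 + 4)*W)*u(3) = ((6 + 4)*12)*(-135 - 9*3 + 9*3²) = (10*12)*(-135 - 27 + 9*9) = 120*(-135 - 27 + 81) = 120*(-81) = -9720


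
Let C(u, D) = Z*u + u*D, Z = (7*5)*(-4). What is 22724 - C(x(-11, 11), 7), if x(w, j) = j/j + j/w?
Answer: 22724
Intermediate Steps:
x(w, j) = 1 + j/w
Z = -140 (Z = 35*(-4) = -140)
C(u, D) = -140*u + D*u (C(u, D) = -140*u + u*D = -140*u + D*u)
22724 - C(x(-11, 11), 7) = 22724 - (11 - 11)/(-11)*(-140 + 7) = 22724 - (-1/11*0)*(-133) = 22724 - 0*(-133) = 22724 - 1*0 = 22724 + 0 = 22724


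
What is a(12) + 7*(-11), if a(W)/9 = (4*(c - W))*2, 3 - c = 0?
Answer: -725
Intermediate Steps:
c = 3 (c = 3 - 1*0 = 3 + 0 = 3)
a(W) = 216 - 72*W (a(W) = 9*((4*(3 - W))*2) = 9*((12 - 4*W)*2) = 9*(24 - 8*W) = 216 - 72*W)
a(12) + 7*(-11) = (216 - 72*12) + 7*(-11) = (216 - 864) - 77 = -648 - 77 = -725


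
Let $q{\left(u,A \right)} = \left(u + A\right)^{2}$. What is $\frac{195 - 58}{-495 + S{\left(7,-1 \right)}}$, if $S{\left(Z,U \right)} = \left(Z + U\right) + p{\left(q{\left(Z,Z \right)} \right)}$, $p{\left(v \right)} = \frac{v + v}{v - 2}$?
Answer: $- \frac{13289}{47237} \approx -0.28133$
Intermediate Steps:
$q{\left(u,A \right)} = \left(A + u\right)^{2}$
$p{\left(v \right)} = \frac{2 v}{-2 + v}$
$S{\left(Z,U \right)} = U + Z + \frac{8 Z^{2}}{-2 + 4 Z^{2}}$ ($S{\left(Z,U \right)} = \left(Z + U\right) + \frac{2 \left(Z + Z\right)^{2}}{-2 + \left(Z + Z\right)^{2}} = \left(U + Z\right) + \frac{2 \left(2 Z\right)^{2}}{-2 + \left(2 Z\right)^{2}} = \left(U + Z\right) + \frac{2 \cdot 4 Z^{2}}{-2 + 4 Z^{2}} = \left(U + Z\right) + \frac{8 Z^{2}}{-2 + 4 Z^{2}} = U + Z + \frac{8 Z^{2}}{-2 + 4 Z^{2}}$)
$\frac{195 - 58}{-495 + S{\left(7,-1 \right)}} = \frac{195 - 58}{-495 + \frac{4 \cdot 7^{2} + \left(-1 + 2 \cdot 7^{2}\right) \left(-1 + 7\right)}{-1 + 2 \cdot 7^{2}}} = \frac{137}{-495 + \frac{4 \cdot 49 + \left(-1 + 2 \cdot 49\right) 6}{-1 + 2 \cdot 49}} = \frac{137}{-495 + \frac{196 + \left(-1 + 98\right) 6}{-1 + 98}} = \frac{137}{-495 + \frac{196 + 97 \cdot 6}{97}} = \frac{137}{-495 + \frac{196 + 582}{97}} = \frac{137}{-495 + \frac{1}{97} \cdot 778} = \frac{137}{-495 + \frac{778}{97}} = \frac{137}{- \frac{47237}{97}} = 137 \left(- \frac{97}{47237}\right) = - \frac{13289}{47237}$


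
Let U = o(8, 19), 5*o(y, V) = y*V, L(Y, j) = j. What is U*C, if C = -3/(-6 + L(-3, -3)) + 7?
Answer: 3344/15 ≈ 222.93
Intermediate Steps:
o(y, V) = V*y/5 (o(y, V) = (y*V)/5 = (V*y)/5 = V*y/5)
U = 152/5 (U = (⅕)*19*8 = 152/5 ≈ 30.400)
C = 22/3 (C = -3/(-6 - 3) + 7 = -3/(-9) + 7 = -⅑*(-3) + 7 = ⅓ + 7 = 22/3 ≈ 7.3333)
U*C = (152/5)*(22/3) = 3344/15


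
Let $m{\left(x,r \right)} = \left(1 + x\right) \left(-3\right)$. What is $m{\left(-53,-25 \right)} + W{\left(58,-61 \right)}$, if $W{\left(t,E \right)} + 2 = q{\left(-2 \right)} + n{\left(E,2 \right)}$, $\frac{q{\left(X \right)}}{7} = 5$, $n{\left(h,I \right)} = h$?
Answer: $128$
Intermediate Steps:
$m{\left(x,r \right)} = -3 - 3 x$
$q{\left(X \right)} = 35$ ($q{\left(X \right)} = 7 \cdot 5 = 35$)
$W{\left(t,E \right)} = 33 + E$ ($W{\left(t,E \right)} = -2 + \left(35 + E\right) = 33 + E$)
$m{\left(-53,-25 \right)} + W{\left(58,-61 \right)} = \left(-3 - -159\right) + \left(33 - 61\right) = \left(-3 + 159\right) - 28 = 156 - 28 = 128$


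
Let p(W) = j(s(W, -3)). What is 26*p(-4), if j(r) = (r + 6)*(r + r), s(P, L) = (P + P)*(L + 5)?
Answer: 8320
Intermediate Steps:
s(P, L) = 2*P*(5 + L) (s(P, L) = (2*P)*(5 + L) = 2*P*(5 + L))
j(r) = 2*r*(6 + r) (j(r) = (6 + r)*(2*r) = 2*r*(6 + r))
p(W) = 8*W*(6 + 4*W) (p(W) = 2*(2*W*(5 - 3))*(6 + 2*W*(5 - 3)) = 2*(2*W*2)*(6 + 2*W*2) = 2*(4*W)*(6 + 4*W) = 8*W*(6 + 4*W))
26*p(-4) = 26*(16*(-4)*(3 + 2*(-4))) = 26*(16*(-4)*(3 - 8)) = 26*(16*(-4)*(-5)) = 26*320 = 8320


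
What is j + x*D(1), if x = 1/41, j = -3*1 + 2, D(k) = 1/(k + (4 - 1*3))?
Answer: -81/82 ≈ -0.98780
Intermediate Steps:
D(k) = 1/(1 + k) (D(k) = 1/(k + (4 - 3)) = 1/(k + 1) = 1/(1 + k))
j = -1 (j = -3 + 2 = -1)
x = 1/41 ≈ 0.024390
j + x*D(1) = -1 + 1/(41*(1 + 1)) = -1 + (1/41)/2 = -1 + (1/41)*(½) = -1 + 1/82 = -81/82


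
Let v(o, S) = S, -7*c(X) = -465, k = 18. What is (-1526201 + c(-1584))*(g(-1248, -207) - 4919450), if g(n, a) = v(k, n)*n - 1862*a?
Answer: 4542557865472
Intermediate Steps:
c(X) = 465/7 (c(X) = -⅐*(-465) = 465/7)
g(n, a) = n² - 1862*a (g(n, a) = n*n - 1862*a = n² - 1862*a)
(-1526201 + c(-1584))*(g(-1248, -207) - 4919450) = (-1526201 + 465/7)*(((-1248)² - 1862*(-207)) - 4919450) = -10682942*((1557504 + 385434) - 4919450)/7 = -10682942*(1942938 - 4919450)/7 = -10682942/7*(-2976512) = 4542557865472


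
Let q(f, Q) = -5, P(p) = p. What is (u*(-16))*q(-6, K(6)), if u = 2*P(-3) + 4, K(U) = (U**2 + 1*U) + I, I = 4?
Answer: -160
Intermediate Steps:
K(U) = 4 + U + U**2 (K(U) = (U**2 + 1*U) + 4 = (U**2 + U) + 4 = (U + U**2) + 4 = 4 + U + U**2)
u = -2 (u = 2*(-3) + 4 = -6 + 4 = -2)
(u*(-16))*q(-6, K(6)) = -2*(-16)*(-5) = 32*(-5) = -160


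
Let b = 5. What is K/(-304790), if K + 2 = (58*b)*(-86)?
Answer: 12471/152395 ≈ 0.081833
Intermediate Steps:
K = -24942 (K = -2 + (58*5)*(-86) = -2 + 290*(-86) = -2 - 24940 = -24942)
K/(-304790) = -24942/(-304790) = -24942*(-1/304790) = 12471/152395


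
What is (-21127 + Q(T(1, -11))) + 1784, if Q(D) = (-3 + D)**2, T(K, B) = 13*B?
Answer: 1973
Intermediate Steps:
(-21127 + Q(T(1, -11))) + 1784 = (-21127 + (-3 + 13*(-11))**2) + 1784 = (-21127 + (-3 - 143)**2) + 1784 = (-21127 + (-146)**2) + 1784 = (-21127 + 21316) + 1784 = 189 + 1784 = 1973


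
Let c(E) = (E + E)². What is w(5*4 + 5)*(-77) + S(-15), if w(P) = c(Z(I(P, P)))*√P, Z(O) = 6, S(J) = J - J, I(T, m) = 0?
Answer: -55440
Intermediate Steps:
S(J) = 0
c(E) = 4*E² (c(E) = (2*E)² = 4*E²)
w(P) = 144*√P (w(P) = (4*6²)*√P = (4*36)*√P = 144*√P)
w(5*4 + 5)*(-77) + S(-15) = (144*√(5*4 + 5))*(-77) + 0 = (144*√(20 + 5))*(-77) + 0 = (144*√25)*(-77) + 0 = (144*5)*(-77) + 0 = 720*(-77) + 0 = -55440 + 0 = -55440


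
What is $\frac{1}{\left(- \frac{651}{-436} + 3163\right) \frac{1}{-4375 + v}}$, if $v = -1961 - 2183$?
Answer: $- \frac{3714284}{1379719} \approx -2.6921$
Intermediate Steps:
$v = -4144$ ($v = -1961 - 2183 = -4144$)
$\frac{1}{\left(- \frac{651}{-436} + 3163\right) \frac{1}{-4375 + v}} = \frac{1}{\left(- \frac{651}{-436} + 3163\right) \frac{1}{-4375 - 4144}} = \frac{1}{\left(\left(-651\right) \left(- \frac{1}{436}\right) + 3163\right) \frac{1}{-8519}} = \frac{1}{\left(\frac{651}{436} + 3163\right) \left(- \frac{1}{8519}\right)} = \frac{1}{\frac{1379719}{436} \left(- \frac{1}{8519}\right)} = \frac{1}{- \frac{1379719}{3714284}} = - \frac{3714284}{1379719}$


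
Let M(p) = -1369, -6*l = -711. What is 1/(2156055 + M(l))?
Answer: 1/2154686 ≈ 4.6410e-7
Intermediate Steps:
l = 237/2 (l = -1/6*(-711) = 237/2 ≈ 118.50)
1/(2156055 + M(l)) = 1/(2156055 - 1369) = 1/2154686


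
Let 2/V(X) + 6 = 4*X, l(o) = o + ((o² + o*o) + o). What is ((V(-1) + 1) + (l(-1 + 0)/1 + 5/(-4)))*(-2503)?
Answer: 22527/20 ≈ 1126.3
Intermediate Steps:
l(o) = 2*o + 2*o² (l(o) = o + ((o² + o²) + o) = o + (2*o² + o) = o + (o + 2*o²) = 2*o + 2*o²)
V(X) = 2/(-6 + 4*X)
((V(-1) + 1) + (l(-1 + 0)/1 + 5/(-4)))*(-2503) = ((1/(-3 + 2*(-1)) + 1) + ((2*(-1 + 0)*(1 + (-1 + 0)))/1 + 5/(-4)))*(-2503) = ((1/(-3 - 2) + 1) + ((2*(-1)*(1 - 1))*1 + 5*(-¼)))*(-2503) = ((1/(-5) + 1) + ((2*(-1)*0)*1 - 5/4))*(-2503) = ((-⅕ + 1) + (0*1 - 5/4))*(-2503) = (⅘ + (0 - 5/4))*(-2503) = (⅘ - 5/4)*(-2503) = -9/20*(-2503) = 22527/20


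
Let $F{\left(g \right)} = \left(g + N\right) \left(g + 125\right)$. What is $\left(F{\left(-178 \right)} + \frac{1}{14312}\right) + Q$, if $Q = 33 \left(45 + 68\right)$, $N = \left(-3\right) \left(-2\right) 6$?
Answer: $\frac{161081561}{14312} \approx 11255.0$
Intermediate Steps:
$N = 36$ ($N = 6 \cdot 6 = 36$)
$F{\left(g \right)} = \left(36 + g\right) \left(125 + g\right)$ ($F{\left(g \right)} = \left(g + 36\right) \left(g + 125\right) = \left(36 + g\right) \left(125 + g\right)$)
$Q = 3729$ ($Q = 33 \cdot 113 = 3729$)
$\left(F{\left(-178 \right)} + \frac{1}{14312}\right) + Q = \left(\left(4500 + \left(-178\right)^{2} + 161 \left(-178\right)\right) + \frac{1}{14312}\right) + 3729 = \left(\left(4500 + 31684 - 28658\right) + \frac{1}{14312}\right) + 3729 = \left(7526 + \frac{1}{14312}\right) + 3729 = \frac{107712113}{14312} + 3729 = \frac{161081561}{14312}$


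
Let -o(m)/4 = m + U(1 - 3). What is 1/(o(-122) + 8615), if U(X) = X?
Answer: 1/9111 ≈ 0.00010976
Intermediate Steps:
o(m) = 8 - 4*m (o(m) = -4*(m + (1 - 3)) = -4*(m - 2) = -4*(-2 + m) = 8 - 4*m)
1/(o(-122) + 8615) = 1/((8 - 4*(-122)) + 8615) = 1/((8 + 488) + 8615) = 1/(496 + 8615) = 1/9111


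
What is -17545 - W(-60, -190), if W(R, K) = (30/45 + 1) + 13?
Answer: -52679/3 ≈ -17560.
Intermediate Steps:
W(R, K) = 44/3 (W(R, K) = (30*(1/45) + 1) + 13 = (⅔ + 1) + 13 = 5/3 + 13 = 44/3)
-17545 - W(-60, -190) = -17545 - 1*44/3 = -17545 - 44/3 = -52679/3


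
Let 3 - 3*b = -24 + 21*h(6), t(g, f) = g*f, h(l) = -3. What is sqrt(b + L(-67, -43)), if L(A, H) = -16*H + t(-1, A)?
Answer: sqrt(785) ≈ 28.018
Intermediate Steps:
t(g, f) = f*g
L(A, H) = -A - 16*H (L(A, H) = -16*H + A*(-1) = -16*H - A = -A - 16*H)
b = 30 (b = 1 - (-24 + 21*(-3))/3 = 1 - (-24 - 63)/3 = 1 - 1/3*(-87) = 1 + 29 = 30)
sqrt(b + L(-67, -43)) = sqrt(30 + (-1*(-67) - 16*(-43))) = sqrt(30 + (67 + 688)) = sqrt(30 + 755) = sqrt(785)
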